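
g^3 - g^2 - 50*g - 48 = (g - 8)*(g + 1)*(g + 6)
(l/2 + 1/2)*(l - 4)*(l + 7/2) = l^3/2 + l^2/4 - 29*l/4 - 7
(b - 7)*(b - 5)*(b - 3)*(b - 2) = b^4 - 17*b^3 + 101*b^2 - 247*b + 210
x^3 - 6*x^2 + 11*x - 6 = (x - 3)*(x - 2)*(x - 1)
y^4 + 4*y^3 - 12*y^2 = y^2*(y - 2)*(y + 6)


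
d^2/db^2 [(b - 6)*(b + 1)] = 2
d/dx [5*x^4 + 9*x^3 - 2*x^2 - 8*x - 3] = 20*x^3 + 27*x^2 - 4*x - 8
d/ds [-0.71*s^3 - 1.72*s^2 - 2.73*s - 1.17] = -2.13*s^2 - 3.44*s - 2.73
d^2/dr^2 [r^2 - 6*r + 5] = 2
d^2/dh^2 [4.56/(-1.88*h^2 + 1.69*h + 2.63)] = (-32.233728*h^2 + 28.976064*h + 4.56*(3.76*h - 1.69)*(7.52*h - 3.38) + 45.092928)/(-1.88*h^2 + 1.69*h + 2.63)^3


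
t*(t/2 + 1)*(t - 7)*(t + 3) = t^4/2 - t^3 - 29*t^2/2 - 21*t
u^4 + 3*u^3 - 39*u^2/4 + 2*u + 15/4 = (u - 3/2)*(u - 1)*(u + 1/2)*(u + 5)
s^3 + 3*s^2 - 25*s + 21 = (s - 3)*(s - 1)*(s + 7)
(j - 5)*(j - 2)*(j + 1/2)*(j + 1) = j^4 - 11*j^3/2 + 23*j/2 + 5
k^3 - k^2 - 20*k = k*(k - 5)*(k + 4)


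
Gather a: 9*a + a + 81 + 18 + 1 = 10*a + 100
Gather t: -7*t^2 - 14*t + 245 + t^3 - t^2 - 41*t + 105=t^3 - 8*t^2 - 55*t + 350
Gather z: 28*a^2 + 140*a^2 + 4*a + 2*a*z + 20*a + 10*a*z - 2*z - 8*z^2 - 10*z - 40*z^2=168*a^2 + 24*a - 48*z^2 + z*(12*a - 12)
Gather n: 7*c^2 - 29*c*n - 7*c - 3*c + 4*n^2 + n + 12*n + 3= 7*c^2 - 10*c + 4*n^2 + n*(13 - 29*c) + 3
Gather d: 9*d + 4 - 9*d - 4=0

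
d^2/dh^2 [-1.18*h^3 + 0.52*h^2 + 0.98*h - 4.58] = 1.04 - 7.08*h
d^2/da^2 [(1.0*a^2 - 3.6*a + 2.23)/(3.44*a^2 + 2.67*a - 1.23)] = (-1.4210854715202e-14*a^4 - 103.57152*a^3 + 183.720768*a^2 + 31.498704*a + 30.046326)/(40.707584*a^6 + 94.787136*a^5 + 29.904264*a^4 - 48.749661*a^3 - 10.692513*a^2 + 12.118329*a - 1.860867)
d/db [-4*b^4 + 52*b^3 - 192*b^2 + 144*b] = -16*b^3 + 156*b^2 - 384*b + 144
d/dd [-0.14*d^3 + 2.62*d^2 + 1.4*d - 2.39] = -0.42*d^2 + 5.24*d + 1.4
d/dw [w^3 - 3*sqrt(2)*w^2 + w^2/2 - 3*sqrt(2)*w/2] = 3*w^2 - 6*sqrt(2)*w + w - 3*sqrt(2)/2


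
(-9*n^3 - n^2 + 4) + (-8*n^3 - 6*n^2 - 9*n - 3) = -17*n^3 - 7*n^2 - 9*n + 1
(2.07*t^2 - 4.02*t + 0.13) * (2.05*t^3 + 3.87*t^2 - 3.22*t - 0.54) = 4.2435*t^5 - 0.230099999999998*t^4 - 21.9563*t^3 + 12.3297*t^2 + 1.7522*t - 0.0702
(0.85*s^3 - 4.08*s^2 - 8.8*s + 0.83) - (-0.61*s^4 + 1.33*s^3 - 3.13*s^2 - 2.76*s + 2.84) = 0.61*s^4 - 0.48*s^3 - 0.95*s^2 - 6.04*s - 2.01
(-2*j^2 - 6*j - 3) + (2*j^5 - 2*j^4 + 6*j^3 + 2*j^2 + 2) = 2*j^5 - 2*j^4 + 6*j^3 - 6*j - 1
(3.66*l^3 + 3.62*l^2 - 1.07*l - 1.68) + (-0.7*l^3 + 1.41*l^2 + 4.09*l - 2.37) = 2.96*l^3 + 5.03*l^2 + 3.02*l - 4.05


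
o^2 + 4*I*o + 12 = (o - 2*I)*(o + 6*I)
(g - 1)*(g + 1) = g^2 - 1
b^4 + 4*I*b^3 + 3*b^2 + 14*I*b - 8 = (b - 2*I)*(b + I)^2*(b + 4*I)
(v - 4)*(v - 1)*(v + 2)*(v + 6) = v^4 + 3*v^3 - 24*v^2 - 28*v + 48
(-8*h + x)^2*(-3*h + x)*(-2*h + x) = 384*h^4 - 416*h^3*x + 150*h^2*x^2 - 21*h*x^3 + x^4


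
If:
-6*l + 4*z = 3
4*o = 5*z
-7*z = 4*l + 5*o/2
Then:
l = -243/614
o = 60/307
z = 48/307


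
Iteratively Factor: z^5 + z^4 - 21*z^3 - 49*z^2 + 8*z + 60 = (z + 3)*(z^4 - 2*z^3 - 15*z^2 - 4*z + 20) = (z + 2)*(z + 3)*(z^3 - 4*z^2 - 7*z + 10) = (z - 5)*(z + 2)*(z + 3)*(z^2 + z - 2) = (z - 5)*(z + 2)^2*(z + 3)*(z - 1)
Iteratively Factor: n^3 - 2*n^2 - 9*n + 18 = (n - 3)*(n^2 + n - 6) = (n - 3)*(n - 2)*(n + 3)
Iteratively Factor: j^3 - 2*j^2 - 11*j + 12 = (j - 4)*(j^2 + 2*j - 3) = (j - 4)*(j + 3)*(j - 1)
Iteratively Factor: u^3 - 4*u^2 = (u - 4)*(u^2) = u*(u - 4)*(u)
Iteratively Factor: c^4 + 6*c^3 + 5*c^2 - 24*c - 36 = (c + 3)*(c^3 + 3*c^2 - 4*c - 12) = (c + 3)^2*(c^2 - 4) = (c - 2)*(c + 3)^2*(c + 2)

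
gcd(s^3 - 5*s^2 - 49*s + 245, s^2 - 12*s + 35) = s^2 - 12*s + 35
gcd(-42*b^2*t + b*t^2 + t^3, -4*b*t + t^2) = t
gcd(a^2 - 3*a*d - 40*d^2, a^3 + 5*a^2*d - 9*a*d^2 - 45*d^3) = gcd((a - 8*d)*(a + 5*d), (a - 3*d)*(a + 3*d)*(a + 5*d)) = a + 5*d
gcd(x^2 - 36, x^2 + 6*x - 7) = 1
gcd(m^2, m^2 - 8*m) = m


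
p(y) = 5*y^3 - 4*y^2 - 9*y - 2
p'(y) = 15*y^2 - 8*y - 9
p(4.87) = 436.81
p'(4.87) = 307.79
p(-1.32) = -8.59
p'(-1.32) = 27.70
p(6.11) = 934.18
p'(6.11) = 502.10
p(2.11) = 8.17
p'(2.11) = 40.90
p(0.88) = -9.61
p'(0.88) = -4.42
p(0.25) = -4.42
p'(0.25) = -10.06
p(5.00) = 478.00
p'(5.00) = 326.00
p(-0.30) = 0.20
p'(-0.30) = -5.25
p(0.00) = -2.00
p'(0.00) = -9.00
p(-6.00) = -1172.00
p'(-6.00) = 579.00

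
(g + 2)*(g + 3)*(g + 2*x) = g^3 + 2*g^2*x + 5*g^2 + 10*g*x + 6*g + 12*x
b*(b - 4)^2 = b^3 - 8*b^2 + 16*b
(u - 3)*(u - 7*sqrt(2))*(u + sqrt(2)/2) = u^3 - 13*sqrt(2)*u^2/2 - 3*u^2 - 7*u + 39*sqrt(2)*u/2 + 21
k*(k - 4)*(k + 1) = k^3 - 3*k^2 - 4*k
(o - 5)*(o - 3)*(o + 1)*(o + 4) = o^4 - 3*o^3 - 21*o^2 + 43*o + 60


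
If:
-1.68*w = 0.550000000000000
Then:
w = -0.33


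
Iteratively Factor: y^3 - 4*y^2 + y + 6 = (y - 2)*(y^2 - 2*y - 3) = (y - 3)*(y - 2)*(y + 1)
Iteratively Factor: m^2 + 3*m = (m + 3)*(m)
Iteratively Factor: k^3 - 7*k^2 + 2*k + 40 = (k + 2)*(k^2 - 9*k + 20) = (k - 4)*(k + 2)*(k - 5)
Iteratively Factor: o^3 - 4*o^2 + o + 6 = (o - 2)*(o^2 - 2*o - 3) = (o - 3)*(o - 2)*(o + 1)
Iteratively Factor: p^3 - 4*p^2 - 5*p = (p + 1)*(p^2 - 5*p) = p*(p + 1)*(p - 5)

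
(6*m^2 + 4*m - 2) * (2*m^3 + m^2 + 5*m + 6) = 12*m^5 + 14*m^4 + 30*m^3 + 54*m^2 + 14*m - 12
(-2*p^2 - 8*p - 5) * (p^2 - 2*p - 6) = -2*p^4 - 4*p^3 + 23*p^2 + 58*p + 30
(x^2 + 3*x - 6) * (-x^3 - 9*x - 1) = -x^5 - 3*x^4 - 3*x^3 - 28*x^2 + 51*x + 6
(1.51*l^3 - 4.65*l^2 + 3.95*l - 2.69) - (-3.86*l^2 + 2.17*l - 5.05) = 1.51*l^3 - 0.79*l^2 + 1.78*l + 2.36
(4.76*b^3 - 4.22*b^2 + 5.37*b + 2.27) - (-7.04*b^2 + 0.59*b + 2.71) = 4.76*b^3 + 2.82*b^2 + 4.78*b - 0.44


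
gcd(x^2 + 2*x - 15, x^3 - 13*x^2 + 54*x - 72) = x - 3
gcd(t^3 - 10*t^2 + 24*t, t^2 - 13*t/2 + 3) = t - 6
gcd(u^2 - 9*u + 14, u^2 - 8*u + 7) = u - 7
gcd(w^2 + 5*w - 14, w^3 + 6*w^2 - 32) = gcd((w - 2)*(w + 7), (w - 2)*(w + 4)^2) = w - 2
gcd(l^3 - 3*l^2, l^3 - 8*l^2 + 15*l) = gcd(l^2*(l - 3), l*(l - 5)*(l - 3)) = l^2 - 3*l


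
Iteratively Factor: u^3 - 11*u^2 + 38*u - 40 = (u - 4)*(u^2 - 7*u + 10) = (u - 5)*(u - 4)*(u - 2)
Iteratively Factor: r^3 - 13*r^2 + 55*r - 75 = (r - 3)*(r^2 - 10*r + 25) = (r - 5)*(r - 3)*(r - 5)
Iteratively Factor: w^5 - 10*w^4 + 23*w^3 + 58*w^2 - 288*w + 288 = (w + 3)*(w^4 - 13*w^3 + 62*w^2 - 128*w + 96) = (w - 2)*(w + 3)*(w^3 - 11*w^2 + 40*w - 48) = (w - 3)*(w - 2)*(w + 3)*(w^2 - 8*w + 16) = (w - 4)*(w - 3)*(w - 2)*(w + 3)*(w - 4)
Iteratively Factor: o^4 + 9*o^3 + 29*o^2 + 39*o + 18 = (o + 1)*(o^3 + 8*o^2 + 21*o + 18) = (o + 1)*(o + 3)*(o^2 + 5*o + 6) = (o + 1)*(o + 2)*(o + 3)*(o + 3)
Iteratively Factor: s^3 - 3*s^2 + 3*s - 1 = (s - 1)*(s^2 - 2*s + 1) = (s - 1)^2*(s - 1)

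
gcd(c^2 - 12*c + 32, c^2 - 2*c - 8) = c - 4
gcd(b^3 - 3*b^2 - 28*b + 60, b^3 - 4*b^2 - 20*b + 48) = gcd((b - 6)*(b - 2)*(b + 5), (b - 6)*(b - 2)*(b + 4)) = b^2 - 8*b + 12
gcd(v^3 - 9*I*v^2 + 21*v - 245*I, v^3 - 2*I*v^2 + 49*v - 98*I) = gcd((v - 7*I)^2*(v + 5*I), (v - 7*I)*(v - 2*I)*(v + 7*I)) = v - 7*I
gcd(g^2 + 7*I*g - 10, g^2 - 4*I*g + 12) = g + 2*I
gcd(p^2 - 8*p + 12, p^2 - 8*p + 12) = p^2 - 8*p + 12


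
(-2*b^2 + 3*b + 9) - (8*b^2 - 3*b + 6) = -10*b^2 + 6*b + 3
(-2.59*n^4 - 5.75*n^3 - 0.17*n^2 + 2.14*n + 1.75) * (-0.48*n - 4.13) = 1.2432*n^5 + 13.4567*n^4 + 23.8291*n^3 - 0.3251*n^2 - 9.6782*n - 7.2275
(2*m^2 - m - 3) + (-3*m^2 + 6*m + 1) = -m^2 + 5*m - 2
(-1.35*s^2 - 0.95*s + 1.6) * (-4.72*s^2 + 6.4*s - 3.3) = 6.372*s^4 - 4.156*s^3 - 9.177*s^2 + 13.375*s - 5.28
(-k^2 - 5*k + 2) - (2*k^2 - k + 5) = -3*k^2 - 4*k - 3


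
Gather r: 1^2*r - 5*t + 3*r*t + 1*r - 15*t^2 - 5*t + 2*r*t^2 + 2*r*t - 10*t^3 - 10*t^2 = r*(2*t^2 + 5*t + 2) - 10*t^3 - 25*t^2 - 10*t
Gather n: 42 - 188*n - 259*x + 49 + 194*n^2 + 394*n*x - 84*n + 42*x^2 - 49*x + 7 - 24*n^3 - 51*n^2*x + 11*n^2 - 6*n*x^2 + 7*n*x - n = -24*n^3 + n^2*(205 - 51*x) + n*(-6*x^2 + 401*x - 273) + 42*x^2 - 308*x + 98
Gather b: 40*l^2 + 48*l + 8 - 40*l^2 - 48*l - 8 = 0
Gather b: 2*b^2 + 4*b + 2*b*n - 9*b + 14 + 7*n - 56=2*b^2 + b*(2*n - 5) + 7*n - 42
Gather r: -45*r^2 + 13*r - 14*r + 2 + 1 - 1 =-45*r^2 - r + 2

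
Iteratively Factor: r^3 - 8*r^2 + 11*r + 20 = (r - 5)*(r^2 - 3*r - 4) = (r - 5)*(r + 1)*(r - 4)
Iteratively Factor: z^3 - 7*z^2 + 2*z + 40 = (z + 2)*(z^2 - 9*z + 20) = (z - 5)*(z + 2)*(z - 4)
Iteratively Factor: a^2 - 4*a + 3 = (a - 3)*(a - 1)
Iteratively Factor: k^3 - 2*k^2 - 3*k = (k + 1)*(k^2 - 3*k) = (k - 3)*(k + 1)*(k)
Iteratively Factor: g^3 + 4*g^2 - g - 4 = (g + 1)*(g^2 + 3*g - 4) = (g - 1)*(g + 1)*(g + 4)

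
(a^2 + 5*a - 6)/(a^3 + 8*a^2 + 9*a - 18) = 1/(a + 3)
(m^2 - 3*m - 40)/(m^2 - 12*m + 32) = (m + 5)/(m - 4)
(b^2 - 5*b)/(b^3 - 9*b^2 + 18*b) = (b - 5)/(b^2 - 9*b + 18)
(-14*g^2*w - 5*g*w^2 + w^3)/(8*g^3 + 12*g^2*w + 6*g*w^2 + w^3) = w*(-7*g + w)/(4*g^2 + 4*g*w + w^2)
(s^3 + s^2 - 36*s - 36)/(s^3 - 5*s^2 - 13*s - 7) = (s^2 - 36)/(s^2 - 6*s - 7)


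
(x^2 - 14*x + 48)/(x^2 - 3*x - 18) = (x - 8)/(x + 3)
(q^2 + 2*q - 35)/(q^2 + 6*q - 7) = (q - 5)/(q - 1)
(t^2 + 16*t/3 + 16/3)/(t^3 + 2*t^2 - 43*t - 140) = (t + 4/3)/(t^2 - 2*t - 35)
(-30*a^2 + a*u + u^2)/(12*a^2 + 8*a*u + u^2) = (-5*a + u)/(2*a + u)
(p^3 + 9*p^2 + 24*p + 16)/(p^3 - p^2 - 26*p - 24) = (p + 4)/(p - 6)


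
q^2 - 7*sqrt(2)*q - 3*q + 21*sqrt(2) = (q - 3)*(q - 7*sqrt(2))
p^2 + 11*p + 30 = (p + 5)*(p + 6)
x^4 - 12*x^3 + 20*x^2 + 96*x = x*(x - 8)*(x - 6)*(x + 2)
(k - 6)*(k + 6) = k^2 - 36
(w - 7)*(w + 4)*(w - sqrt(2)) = w^3 - 3*w^2 - sqrt(2)*w^2 - 28*w + 3*sqrt(2)*w + 28*sqrt(2)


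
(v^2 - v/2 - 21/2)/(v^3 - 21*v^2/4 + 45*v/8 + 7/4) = 4*(v + 3)/(4*v^2 - 7*v - 2)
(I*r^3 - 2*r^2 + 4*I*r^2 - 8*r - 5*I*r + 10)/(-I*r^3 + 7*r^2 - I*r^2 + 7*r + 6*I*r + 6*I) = (-r^3 - 2*r^2*(2 + I) + r*(5 - 8*I) + 10*I)/(r^3 + r^2*(1 + 7*I) + r*(-6 + 7*I) - 6)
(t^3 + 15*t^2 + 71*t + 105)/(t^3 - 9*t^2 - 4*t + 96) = (t^2 + 12*t + 35)/(t^2 - 12*t + 32)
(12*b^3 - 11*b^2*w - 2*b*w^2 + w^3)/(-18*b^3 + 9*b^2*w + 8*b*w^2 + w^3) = (-4*b + w)/(6*b + w)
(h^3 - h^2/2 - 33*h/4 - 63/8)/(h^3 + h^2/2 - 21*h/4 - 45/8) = (2*h - 7)/(2*h - 5)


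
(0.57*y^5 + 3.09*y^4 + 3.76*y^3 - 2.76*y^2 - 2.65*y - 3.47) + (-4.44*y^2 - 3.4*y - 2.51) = 0.57*y^5 + 3.09*y^4 + 3.76*y^3 - 7.2*y^2 - 6.05*y - 5.98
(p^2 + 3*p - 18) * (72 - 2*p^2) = -2*p^4 - 6*p^3 + 108*p^2 + 216*p - 1296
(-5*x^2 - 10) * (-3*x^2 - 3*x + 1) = 15*x^4 + 15*x^3 + 25*x^2 + 30*x - 10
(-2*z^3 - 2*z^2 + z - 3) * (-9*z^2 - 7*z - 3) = 18*z^5 + 32*z^4 + 11*z^3 + 26*z^2 + 18*z + 9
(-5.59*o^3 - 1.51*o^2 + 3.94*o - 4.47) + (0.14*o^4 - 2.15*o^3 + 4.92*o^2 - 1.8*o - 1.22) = 0.14*o^4 - 7.74*o^3 + 3.41*o^2 + 2.14*o - 5.69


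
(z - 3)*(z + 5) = z^2 + 2*z - 15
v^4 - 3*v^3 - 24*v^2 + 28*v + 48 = (v - 6)*(v - 2)*(v + 1)*(v + 4)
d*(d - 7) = d^2 - 7*d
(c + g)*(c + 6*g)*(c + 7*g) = c^3 + 14*c^2*g + 55*c*g^2 + 42*g^3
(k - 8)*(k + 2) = k^2 - 6*k - 16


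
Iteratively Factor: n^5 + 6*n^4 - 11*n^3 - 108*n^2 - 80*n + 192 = (n + 4)*(n^4 + 2*n^3 - 19*n^2 - 32*n + 48) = (n - 4)*(n + 4)*(n^3 + 6*n^2 + 5*n - 12) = (n - 4)*(n + 4)^2*(n^2 + 2*n - 3) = (n - 4)*(n + 3)*(n + 4)^2*(n - 1)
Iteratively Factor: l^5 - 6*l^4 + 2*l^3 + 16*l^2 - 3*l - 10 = (l - 2)*(l^4 - 4*l^3 - 6*l^2 + 4*l + 5) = (l - 2)*(l + 1)*(l^3 - 5*l^2 - l + 5) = (l - 2)*(l - 1)*(l + 1)*(l^2 - 4*l - 5) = (l - 2)*(l - 1)*(l + 1)^2*(l - 5)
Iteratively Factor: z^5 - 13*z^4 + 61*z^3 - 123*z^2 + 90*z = (z - 3)*(z^4 - 10*z^3 + 31*z^2 - 30*z) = (z - 5)*(z - 3)*(z^3 - 5*z^2 + 6*z) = (z - 5)*(z - 3)^2*(z^2 - 2*z) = (z - 5)*(z - 3)^2*(z - 2)*(z)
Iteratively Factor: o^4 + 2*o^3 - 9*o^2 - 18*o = (o)*(o^3 + 2*o^2 - 9*o - 18) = o*(o + 3)*(o^2 - o - 6) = o*(o - 3)*(o + 3)*(o + 2)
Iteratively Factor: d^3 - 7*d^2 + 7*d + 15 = (d - 5)*(d^2 - 2*d - 3) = (d - 5)*(d + 1)*(d - 3)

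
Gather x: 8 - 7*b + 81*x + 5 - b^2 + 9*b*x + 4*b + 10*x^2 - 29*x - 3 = -b^2 - 3*b + 10*x^2 + x*(9*b + 52) + 10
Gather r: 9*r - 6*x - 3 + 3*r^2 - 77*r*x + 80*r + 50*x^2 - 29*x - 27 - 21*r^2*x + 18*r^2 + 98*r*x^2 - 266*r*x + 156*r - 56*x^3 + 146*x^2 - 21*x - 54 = r^2*(21 - 21*x) + r*(98*x^2 - 343*x + 245) - 56*x^3 + 196*x^2 - 56*x - 84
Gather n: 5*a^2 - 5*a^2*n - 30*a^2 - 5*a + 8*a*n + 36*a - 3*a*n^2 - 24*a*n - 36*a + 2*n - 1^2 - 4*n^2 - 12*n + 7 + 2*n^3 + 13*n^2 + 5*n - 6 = -25*a^2 - 5*a + 2*n^3 + n^2*(9 - 3*a) + n*(-5*a^2 - 16*a - 5)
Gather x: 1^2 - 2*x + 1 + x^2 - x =x^2 - 3*x + 2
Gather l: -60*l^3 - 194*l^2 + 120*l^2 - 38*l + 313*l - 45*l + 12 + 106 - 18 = -60*l^3 - 74*l^2 + 230*l + 100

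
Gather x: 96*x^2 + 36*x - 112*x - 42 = 96*x^2 - 76*x - 42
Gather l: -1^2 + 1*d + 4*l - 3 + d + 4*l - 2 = 2*d + 8*l - 6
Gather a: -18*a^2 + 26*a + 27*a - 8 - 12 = -18*a^2 + 53*a - 20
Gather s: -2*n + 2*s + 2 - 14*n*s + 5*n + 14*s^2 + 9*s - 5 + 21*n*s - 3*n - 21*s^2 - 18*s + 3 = -7*s^2 + s*(7*n - 7)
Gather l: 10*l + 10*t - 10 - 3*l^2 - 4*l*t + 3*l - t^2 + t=-3*l^2 + l*(13 - 4*t) - t^2 + 11*t - 10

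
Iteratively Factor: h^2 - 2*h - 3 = (h + 1)*(h - 3)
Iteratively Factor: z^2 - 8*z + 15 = (z - 5)*(z - 3)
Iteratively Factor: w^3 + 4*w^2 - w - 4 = (w + 4)*(w^2 - 1) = (w + 1)*(w + 4)*(w - 1)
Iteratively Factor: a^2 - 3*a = (a)*(a - 3)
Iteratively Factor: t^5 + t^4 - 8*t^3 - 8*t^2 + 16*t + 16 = (t - 2)*(t^4 + 3*t^3 - 2*t^2 - 12*t - 8) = (t - 2)*(t + 2)*(t^3 + t^2 - 4*t - 4) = (t - 2)*(t + 2)^2*(t^2 - t - 2) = (t - 2)*(t + 1)*(t + 2)^2*(t - 2)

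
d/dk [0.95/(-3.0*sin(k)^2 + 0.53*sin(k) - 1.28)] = (5.7*sin(k) - 0.5035)*cos(k)/(3.0*sin(k)^2 - 0.53*sin(k) + 1.28)^2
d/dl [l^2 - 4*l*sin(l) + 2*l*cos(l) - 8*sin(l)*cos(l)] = -2*l*sin(l) - 4*l*cos(l) + 2*l - 4*sin(l) + 2*cos(l) - 8*cos(2*l)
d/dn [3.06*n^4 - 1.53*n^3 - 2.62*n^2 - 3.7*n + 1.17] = 12.24*n^3 - 4.59*n^2 - 5.24*n - 3.7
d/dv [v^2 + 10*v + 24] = 2*v + 10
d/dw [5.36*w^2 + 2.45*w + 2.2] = 10.72*w + 2.45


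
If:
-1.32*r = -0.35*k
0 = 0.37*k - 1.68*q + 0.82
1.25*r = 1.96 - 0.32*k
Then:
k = 3.01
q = 1.15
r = 0.80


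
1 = 1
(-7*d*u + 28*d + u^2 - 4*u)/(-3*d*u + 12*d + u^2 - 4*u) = (-7*d + u)/(-3*d + u)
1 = 1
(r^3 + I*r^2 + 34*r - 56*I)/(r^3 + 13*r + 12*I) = (r^2 + 5*I*r + 14)/(r^2 + 4*I*r - 3)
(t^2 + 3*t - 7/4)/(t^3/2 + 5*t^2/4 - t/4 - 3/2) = (4*t^2 + 12*t - 7)/(2*t^3 + 5*t^2 - t - 6)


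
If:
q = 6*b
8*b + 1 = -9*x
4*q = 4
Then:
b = 1/6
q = 1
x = -7/27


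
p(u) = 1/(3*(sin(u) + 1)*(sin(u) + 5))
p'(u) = -cos(u)/(3*(sin(u) + 1)*(sin(u) + 5)^2) - cos(u)/(3*(sin(u) + 1)^2*(sin(u) + 5))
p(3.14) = 0.07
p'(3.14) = 0.08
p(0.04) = 0.06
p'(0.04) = -0.07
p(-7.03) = 0.24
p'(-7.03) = -0.59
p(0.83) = 0.03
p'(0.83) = -0.02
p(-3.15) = 0.07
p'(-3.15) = 0.08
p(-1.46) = 13.57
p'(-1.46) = -245.08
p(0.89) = 0.03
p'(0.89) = -0.02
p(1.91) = 0.03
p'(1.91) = 0.01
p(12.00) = 0.16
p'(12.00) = -0.32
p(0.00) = 0.07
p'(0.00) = -0.08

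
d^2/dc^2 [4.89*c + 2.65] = 0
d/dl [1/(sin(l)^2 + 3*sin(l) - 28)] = -(2*sin(l) + 3)*cos(l)/(sin(l)^2 + 3*sin(l) - 28)^2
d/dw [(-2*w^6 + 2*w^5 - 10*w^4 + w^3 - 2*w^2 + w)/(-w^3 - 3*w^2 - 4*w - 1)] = (6*w^8 + 20*w^7 + 32*w^6 + 40*w^5 + 105*w^4 + 34*w^3 + 8*w^2 + 4*w - 1)/(w^6 + 6*w^5 + 17*w^4 + 26*w^3 + 22*w^2 + 8*w + 1)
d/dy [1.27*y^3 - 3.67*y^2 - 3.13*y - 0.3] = 3.81*y^2 - 7.34*y - 3.13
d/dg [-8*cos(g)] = 8*sin(g)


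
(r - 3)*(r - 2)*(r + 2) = r^3 - 3*r^2 - 4*r + 12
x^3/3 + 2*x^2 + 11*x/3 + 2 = (x/3 + 1)*(x + 1)*(x + 2)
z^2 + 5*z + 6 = (z + 2)*(z + 3)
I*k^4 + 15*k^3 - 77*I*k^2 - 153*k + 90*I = (k - 6*I)*(k - 5*I)*(k - 3*I)*(I*k + 1)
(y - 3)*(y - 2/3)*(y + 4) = y^3 + y^2/3 - 38*y/3 + 8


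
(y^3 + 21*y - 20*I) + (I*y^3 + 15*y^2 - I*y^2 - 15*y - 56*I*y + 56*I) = y^3 + I*y^3 + 15*y^2 - I*y^2 + 6*y - 56*I*y + 36*I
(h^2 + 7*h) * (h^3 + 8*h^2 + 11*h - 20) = h^5 + 15*h^4 + 67*h^3 + 57*h^2 - 140*h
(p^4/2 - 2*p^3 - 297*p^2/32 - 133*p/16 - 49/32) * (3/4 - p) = -p^5/2 + 19*p^4/8 + 249*p^3/32 + 173*p^2/128 - 301*p/64 - 147/128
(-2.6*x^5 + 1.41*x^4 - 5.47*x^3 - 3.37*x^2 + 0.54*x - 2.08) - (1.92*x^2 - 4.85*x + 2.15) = -2.6*x^5 + 1.41*x^4 - 5.47*x^3 - 5.29*x^2 + 5.39*x - 4.23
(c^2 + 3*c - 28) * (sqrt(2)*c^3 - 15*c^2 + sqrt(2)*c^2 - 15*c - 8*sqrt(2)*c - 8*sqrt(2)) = sqrt(2)*c^5 - 15*c^4 + 4*sqrt(2)*c^4 - 60*c^3 - 33*sqrt(2)*c^3 - 60*sqrt(2)*c^2 + 375*c^2 + 200*sqrt(2)*c + 420*c + 224*sqrt(2)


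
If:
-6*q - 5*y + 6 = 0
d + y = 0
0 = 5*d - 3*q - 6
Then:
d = 18/5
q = 4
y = -18/5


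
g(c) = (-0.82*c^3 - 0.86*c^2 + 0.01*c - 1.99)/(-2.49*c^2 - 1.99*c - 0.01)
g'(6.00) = 0.32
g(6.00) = 2.07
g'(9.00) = 0.33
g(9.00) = 3.05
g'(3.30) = 0.30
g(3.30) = 1.21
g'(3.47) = 0.31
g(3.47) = 1.26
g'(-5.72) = 0.34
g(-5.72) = -1.76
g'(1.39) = 0.04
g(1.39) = 0.77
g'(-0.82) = 1619.54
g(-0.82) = 40.48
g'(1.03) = -0.29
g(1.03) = 0.81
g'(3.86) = 0.31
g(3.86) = 1.38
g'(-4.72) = 0.35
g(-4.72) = -1.41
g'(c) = (4.98*c + 1.99)*(-0.82*c^3 - 0.86*c^2 + 0.01*c - 1.99)/(-2.49*c^2 - 1.99*c - 0.01)^2 + (-2.46*c^2 - 1.72*c + 0.01)/(-2.49*c^2 - 1.99*c - 0.01) = (2.0418*c^4 + 3.2636*c^3 + 1.7609*c^2 - 9.893*c - 3.9602)/(6.2001*c^4 + 9.9102*c^3 + 4.0099*c^2 + 0.0398*c + 0.0001)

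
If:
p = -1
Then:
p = -1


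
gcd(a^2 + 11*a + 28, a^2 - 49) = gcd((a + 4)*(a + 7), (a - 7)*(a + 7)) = a + 7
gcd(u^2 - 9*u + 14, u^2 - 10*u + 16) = u - 2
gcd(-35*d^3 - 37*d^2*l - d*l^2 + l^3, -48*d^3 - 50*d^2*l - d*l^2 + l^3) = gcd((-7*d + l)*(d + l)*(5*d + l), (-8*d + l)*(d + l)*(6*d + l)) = d + l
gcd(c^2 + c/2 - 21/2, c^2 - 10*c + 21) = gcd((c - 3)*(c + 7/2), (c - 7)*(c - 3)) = c - 3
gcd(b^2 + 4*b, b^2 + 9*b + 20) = b + 4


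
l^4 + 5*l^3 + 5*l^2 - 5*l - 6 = (l - 1)*(l + 1)*(l + 2)*(l + 3)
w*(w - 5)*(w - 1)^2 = w^4 - 7*w^3 + 11*w^2 - 5*w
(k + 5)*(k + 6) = k^2 + 11*k + 30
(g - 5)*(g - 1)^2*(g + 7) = g^4 - 38*g^2 + 72*g - 35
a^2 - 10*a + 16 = (a - 8)*(a - 2)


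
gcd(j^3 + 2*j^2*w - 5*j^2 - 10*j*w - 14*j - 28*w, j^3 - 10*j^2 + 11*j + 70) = j^2 - 5*j - 14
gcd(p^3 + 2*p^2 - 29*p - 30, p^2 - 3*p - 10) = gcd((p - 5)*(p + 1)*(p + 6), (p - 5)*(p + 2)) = p - 5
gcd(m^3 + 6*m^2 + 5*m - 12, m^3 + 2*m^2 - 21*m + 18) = m - 1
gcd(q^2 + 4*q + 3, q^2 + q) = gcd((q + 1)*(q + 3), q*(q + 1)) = q + 1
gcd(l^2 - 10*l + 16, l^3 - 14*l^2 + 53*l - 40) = l - 8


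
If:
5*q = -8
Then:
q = -8/5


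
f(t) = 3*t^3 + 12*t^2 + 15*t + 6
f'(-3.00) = 24.00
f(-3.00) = -12.00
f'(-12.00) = 1023.00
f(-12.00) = -3630.00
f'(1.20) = 56.76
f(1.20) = 46.46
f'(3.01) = 168.78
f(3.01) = 241.68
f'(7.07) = 634.54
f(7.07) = 1772.05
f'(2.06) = 102.63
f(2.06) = 114.05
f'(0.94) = 45.51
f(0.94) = 33.19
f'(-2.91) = 21.37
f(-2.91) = -9.96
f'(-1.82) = 1.13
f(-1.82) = 0.36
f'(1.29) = 60.94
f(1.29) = 51.76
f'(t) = 9*t^2 + 24*t + 15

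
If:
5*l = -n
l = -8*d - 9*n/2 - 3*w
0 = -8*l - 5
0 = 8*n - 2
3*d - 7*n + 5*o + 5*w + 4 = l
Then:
No Solution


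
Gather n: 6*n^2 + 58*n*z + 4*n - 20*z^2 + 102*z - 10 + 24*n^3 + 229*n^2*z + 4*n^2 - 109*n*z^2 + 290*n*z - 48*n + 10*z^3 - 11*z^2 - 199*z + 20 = 24*n^3 + n^2*(229*z + 10) + n*(-109*z^2 + 348*z - 44) + 10*z^3 - 31*z^2 - 97*z + 10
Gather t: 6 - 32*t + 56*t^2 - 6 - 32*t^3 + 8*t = -32*t^3 + 56*t^2 - 24*t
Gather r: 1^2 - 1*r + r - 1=0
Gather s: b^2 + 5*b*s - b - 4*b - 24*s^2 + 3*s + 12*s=b^2 - 5*b - 24*s^2 + s*(5*b + 15)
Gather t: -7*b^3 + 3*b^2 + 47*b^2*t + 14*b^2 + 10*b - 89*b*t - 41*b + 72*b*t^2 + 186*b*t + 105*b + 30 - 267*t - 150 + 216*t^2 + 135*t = -7*b^3 + 17*b^2 + 74*b + t^2*(72*b + 216) + t*(47*b^2 + 97*b - 132) - 120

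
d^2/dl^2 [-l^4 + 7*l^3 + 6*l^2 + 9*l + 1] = -12*l^2 + 42*l + 12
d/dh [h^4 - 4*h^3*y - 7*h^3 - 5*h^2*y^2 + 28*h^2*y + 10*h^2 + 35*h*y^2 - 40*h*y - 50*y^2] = 4*h^3 - 12*h^2*y - 21*h^2 - 10*h*y^2 + 56*h*y + 20*h + 35*y^2 - 40*y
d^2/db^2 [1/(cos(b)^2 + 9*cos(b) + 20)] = (-4*sin(b)^4 + 3*sin(b)^2 + 855*cos(b)/4 - 27*cos(3*b)/4 + 123)/((cos(b) + 4)^3*(cos(b) + 5)^3)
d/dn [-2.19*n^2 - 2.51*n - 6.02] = -4.38*n - 2.51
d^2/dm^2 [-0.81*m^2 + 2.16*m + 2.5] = -1.62000000000000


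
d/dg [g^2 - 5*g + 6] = 2*g - 5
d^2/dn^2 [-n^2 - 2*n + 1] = -2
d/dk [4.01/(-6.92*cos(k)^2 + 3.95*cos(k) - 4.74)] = (15.8395 - 55.4984*cos(k))*sin(k)/(6.92*cos(k)^2 - 3.95*cos(k) + 4.74)^2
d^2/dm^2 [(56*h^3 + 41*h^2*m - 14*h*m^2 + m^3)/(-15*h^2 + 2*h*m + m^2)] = h^2*(1712*h^3 - 5712*h^2*m + 1104*h*m^2 - 176*m^3)/(3375*h^6 - 1350*h^5*m - 495*h^4*m^2 + 172*h^3*m^3 + 33*h^2*m^4 - 6*h*m^5 - m^6)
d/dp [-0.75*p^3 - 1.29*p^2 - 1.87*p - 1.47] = -2.25*p^2 - 2.58*p - 1.87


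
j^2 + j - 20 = (j - 4)*(j + 5)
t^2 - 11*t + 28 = (t - 7)*(t - 4)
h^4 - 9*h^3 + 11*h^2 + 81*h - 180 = (h - 5)*(h - 4)*(h - 3)*(h + 3)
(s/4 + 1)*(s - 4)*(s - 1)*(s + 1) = s^4/4 - 17*s^2/4 + 4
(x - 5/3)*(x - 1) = x^2 - 8*x/3 + 5/3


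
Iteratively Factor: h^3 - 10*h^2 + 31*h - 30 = (h - 5)*(h^2 - 5*h + 6) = (h - 5)*(h - 2)*(h - 3)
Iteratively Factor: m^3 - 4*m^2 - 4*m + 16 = (m - 4)*(m^2 - 4) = (m - 4)*(m + 2)*(m - 2)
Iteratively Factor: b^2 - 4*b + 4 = (b - 2)*(b - 2)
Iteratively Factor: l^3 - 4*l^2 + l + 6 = (l - 3)*(l^2 - l - 2) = (l - 3)*(l - 2)*(l + 1)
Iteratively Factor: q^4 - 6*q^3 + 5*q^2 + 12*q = (q + 1)*(q^3 - 7*q^2 + 12*q) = q*(q + 1)*(q^2 - 7*q + 12) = q*(q - 3)*(q + 1)*(q - 4)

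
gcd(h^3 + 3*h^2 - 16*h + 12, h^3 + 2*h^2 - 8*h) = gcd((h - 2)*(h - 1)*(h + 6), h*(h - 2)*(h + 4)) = h - 2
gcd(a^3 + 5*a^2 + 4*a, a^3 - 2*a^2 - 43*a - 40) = a + 1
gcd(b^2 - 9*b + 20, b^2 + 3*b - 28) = b - 4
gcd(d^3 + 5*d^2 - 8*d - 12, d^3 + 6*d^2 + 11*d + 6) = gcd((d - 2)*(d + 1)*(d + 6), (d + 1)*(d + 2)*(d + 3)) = d + 1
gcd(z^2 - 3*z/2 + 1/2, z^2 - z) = z - 1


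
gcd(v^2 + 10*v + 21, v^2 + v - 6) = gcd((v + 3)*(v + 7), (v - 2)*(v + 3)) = v + 3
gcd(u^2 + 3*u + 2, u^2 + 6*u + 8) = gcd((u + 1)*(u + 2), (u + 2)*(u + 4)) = u + 2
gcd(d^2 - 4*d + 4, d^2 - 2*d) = d - 2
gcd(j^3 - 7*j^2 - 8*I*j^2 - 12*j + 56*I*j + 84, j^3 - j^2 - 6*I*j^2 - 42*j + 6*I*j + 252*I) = j^2 + j*(-7 - 6*I) + 42*I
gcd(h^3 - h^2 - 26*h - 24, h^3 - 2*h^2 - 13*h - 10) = h + 1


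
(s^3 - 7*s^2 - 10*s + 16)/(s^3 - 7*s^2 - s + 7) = (s^2 - 6*s - 16)/(s^2 - 6*s - 7)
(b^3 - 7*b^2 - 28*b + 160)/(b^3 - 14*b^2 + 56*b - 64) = (b + 5)/(b - 2)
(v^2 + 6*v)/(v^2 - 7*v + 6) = v*(v + 6)/(v^2 - 7*v + 6)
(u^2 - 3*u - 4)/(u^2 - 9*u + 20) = (u + 1)/(u - 5)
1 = 1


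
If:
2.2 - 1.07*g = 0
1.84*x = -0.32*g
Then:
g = 2.06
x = -0.36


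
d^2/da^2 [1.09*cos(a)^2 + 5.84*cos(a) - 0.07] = -5.84*cos(a) - 2.18*cos(2*a)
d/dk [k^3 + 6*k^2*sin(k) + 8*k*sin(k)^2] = 6*k^2*cos(k) + 3*k^2 + 12*k*sin(k) + 8*k*sin(2*k) + 8*sin(k)^2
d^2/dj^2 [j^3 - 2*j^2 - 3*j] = 6*j - 4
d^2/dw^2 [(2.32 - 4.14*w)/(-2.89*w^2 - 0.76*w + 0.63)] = ((7.1168 - 71.7876*w)*(2.89*w^2 + 0.76*w - 0.63) + (4.14*w - 2.32)*(5.78*w + 0.76)*(11.56*w + 1.52))/(2.89*w^2 + 0.76*w - 0.63)^3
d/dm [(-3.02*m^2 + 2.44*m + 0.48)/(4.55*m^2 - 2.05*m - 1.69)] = (-4.911*m^2 + 5.8396*m - 3.1396)/(20.7025*m^4 - 18.655*m^3 - 11.1765*m^2 + 6.929*m + 2.8561)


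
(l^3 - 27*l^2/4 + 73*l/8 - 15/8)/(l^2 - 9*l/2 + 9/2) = (4*l^2 - 21*l + 5)/(4*(l - 3))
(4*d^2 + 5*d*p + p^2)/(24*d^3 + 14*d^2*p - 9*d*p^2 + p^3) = (4*d + p)/(24*d^2 - 10*d*p + p^2)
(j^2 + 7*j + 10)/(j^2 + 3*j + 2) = (j + 5)/(j + 1)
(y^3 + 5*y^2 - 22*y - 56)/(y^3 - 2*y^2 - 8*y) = (y + 7)/y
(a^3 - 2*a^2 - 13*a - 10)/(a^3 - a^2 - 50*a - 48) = (a^2 - 3*a - 10)/(a^2 - 2*a - 48)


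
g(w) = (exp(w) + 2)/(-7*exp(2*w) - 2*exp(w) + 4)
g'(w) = (exp(w) + 2)*(14*exp(2*w) + 2*exp(w))/(-7*exp(2*w) - 2*exp(w) + 4)^2 + exp(w)/(-7*exp(2*w) - 2*exp(w) + 4) = (7*exp(2*w) + 28*exp(w) + 8)*exp(w)/(49*exp(4*w) + 28*exp(3*w) - 52*exp(2*w) - 16*exp(w) + 16)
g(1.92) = -0.03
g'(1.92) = 0.03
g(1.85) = -0.03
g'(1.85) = 0.04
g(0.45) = -0.22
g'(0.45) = 0.41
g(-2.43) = 0.55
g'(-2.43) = 0.07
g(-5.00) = 0.50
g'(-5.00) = 0.00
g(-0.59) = 3.45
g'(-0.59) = 25.96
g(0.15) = -0.41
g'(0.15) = 0.96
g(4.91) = -0.00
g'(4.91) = 0.00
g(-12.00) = 0.50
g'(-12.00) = 0.00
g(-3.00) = 0.53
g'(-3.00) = 0.03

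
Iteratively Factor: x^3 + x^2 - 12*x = (x - 3)*(x^2 + 4*x) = (x - 3)*(x + 4)*(x)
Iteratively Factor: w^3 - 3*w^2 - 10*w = (w + 2)*(w^2 - 5*w) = (w - 5)*(w + 2)*(w)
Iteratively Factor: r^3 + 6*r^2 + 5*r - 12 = (r + 4)*(r^2 + 2*r - 3) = (r + 3)*(r + 4)*(r - 1)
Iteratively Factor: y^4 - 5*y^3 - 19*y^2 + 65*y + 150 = (y - 5)*(y^3 - 19*y - 30) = (y - 5)*(y + 2)*(y^2 - 2*y - 15) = (y - 5)^2*(y + 2)*(y + 3)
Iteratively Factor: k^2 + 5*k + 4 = (k + 1)*(k + 4)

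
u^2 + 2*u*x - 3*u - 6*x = (u - 3)*(u + 2*x)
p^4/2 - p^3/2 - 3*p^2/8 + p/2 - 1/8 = (p/2 + 1/2)*(p - 1)*(p - 1/2)^2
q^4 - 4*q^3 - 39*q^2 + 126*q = q*(q - 7)*(q - 3)*(q + 6)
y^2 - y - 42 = (y - 7)*(y + 6)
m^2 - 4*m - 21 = (m - 7)*(m + 3)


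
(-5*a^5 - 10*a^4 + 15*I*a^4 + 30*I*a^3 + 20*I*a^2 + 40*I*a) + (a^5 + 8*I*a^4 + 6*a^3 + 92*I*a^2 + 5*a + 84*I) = -4*a^5 - 10*a^4 + 23*I*a^4 + 6*a^3 + 30*I*a^3 + 112*I*a^2 + 5*a + 40*I*a + 84*I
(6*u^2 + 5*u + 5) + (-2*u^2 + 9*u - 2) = 4*u^2 + 14*u + 3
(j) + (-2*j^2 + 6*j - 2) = -2*j^2 + 7*j - 2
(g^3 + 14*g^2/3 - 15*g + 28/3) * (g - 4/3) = g^4 + 10*g^3/3 - 191*g^2/9 + 88*g/3 - 112/9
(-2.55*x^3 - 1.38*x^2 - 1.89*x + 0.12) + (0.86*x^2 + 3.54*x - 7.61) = -2.55*x^3 - 0.52*x^2 + 1.65*x - 7.49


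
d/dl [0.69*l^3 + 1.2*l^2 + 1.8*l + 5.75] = 2.07*l^2 + 2.4*l + 1.8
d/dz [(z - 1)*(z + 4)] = 2*z + 3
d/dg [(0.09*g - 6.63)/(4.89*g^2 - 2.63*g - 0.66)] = (-0.4401*g^2 + 64.8414*g - 17.4963)/(23.9121*g^4 - 25.7214*g^3 + 0.4621*g^2 + 3.4716*g + 0.4356)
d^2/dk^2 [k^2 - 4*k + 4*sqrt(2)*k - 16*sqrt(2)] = 2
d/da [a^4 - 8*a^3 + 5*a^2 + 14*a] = 4*a^3 - 24*a^2 + 10*a + 14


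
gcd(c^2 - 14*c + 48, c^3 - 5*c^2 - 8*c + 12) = c - 6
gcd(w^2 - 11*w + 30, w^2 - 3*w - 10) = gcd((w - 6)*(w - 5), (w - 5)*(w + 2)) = w - 5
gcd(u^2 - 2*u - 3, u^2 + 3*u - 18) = u - 3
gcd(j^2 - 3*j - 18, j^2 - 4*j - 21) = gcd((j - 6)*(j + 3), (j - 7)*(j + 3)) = j + 3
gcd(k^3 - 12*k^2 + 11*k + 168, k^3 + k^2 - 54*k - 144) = k^2 - 5*k - 24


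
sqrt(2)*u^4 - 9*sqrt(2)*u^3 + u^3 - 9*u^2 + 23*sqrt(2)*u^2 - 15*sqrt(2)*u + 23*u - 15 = (u - 5)*(u - 3)*(u - 1)*(sqrt(2)*u + 1)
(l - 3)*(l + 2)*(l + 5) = l^3 + 4*l^2 - 11*l - 30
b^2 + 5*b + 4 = (b + 1)*(b + 4)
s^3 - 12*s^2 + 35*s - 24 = (s - 8)*(s - 3)*(s - 1)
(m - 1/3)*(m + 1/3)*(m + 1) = m^3 + m^2 - m/9 - 1/9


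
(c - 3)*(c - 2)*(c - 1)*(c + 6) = c^4 - 25*c^2 + 60*c - 36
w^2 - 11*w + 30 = (w - 6)*(w - 5)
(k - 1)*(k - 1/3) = k^2 - 4*k/3 + 1/3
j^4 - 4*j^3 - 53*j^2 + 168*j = j*(j - 8)*(j - 3)*(j + 7)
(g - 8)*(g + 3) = g^2 - 5*g - 24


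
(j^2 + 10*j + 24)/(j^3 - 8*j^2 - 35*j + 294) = (j + 4)/(j^2 - 14*j + 49)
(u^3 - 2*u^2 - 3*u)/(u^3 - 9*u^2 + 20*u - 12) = u*(u^2 - 2*u - 3)/(u^3 - 9*u^2 + 20*u - 12)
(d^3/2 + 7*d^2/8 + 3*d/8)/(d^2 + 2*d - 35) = d*(4*d^2 + 7*d + 3)/(8*(d^2 + 2*d - 35))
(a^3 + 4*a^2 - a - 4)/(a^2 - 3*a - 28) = (a^2 - 1)/(a - 7)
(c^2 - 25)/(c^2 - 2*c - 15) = (c + 5)/(c + 3)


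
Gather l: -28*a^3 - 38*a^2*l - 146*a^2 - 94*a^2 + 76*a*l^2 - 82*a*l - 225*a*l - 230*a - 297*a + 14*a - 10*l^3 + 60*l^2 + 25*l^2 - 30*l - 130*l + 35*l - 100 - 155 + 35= -28*a^3 - 240*a^2 - 513*a - 10*l^3 + l^2*(76*a + 85) + l*(-38*a^2 - 307*a - 125) - 220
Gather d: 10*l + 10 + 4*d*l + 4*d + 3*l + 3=d*(4*l + 4) + 13*l + 13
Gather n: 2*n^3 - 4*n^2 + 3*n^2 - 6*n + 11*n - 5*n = 2*n^3 - n^2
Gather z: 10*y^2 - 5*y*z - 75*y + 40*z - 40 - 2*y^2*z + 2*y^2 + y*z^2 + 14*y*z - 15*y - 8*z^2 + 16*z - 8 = 12*y^2 - 90*y + z^2*(y - 8) + z*(-2*y^2 + 9*y + 56) - 48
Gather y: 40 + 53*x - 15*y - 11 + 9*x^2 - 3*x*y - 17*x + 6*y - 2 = 9*x^2 + 36*x + y*(-3*x - 9) + 27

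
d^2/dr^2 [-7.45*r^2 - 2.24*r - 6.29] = -14.9000000000000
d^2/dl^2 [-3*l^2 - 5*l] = -6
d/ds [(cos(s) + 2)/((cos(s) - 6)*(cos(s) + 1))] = (cos(s)^2 + 4*cos(s) - 4)*sin(s)/((cos(s) - 6)^2*(cos(s) + 1)^2)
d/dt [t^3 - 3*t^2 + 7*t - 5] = 3*t^2 - 6*t + 7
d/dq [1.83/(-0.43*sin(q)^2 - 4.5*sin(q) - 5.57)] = (1.5738*sin(q) + 8.235)*cos(q)/(0.43*sin(q)^2 + 4.5*sin(q) + 5.57)^2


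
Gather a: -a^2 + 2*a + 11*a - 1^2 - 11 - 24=-a^2 + 13*a - 36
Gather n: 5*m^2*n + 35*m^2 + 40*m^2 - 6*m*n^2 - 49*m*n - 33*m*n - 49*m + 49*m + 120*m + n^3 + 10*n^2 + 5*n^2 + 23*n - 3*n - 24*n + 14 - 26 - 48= 75*m^2 + 120*m + n^3 + n^2*(15 - 6*m) + n*(5*m^2 - 82*m - 4) - 60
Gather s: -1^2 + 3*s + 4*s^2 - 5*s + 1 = 4*s^2 - 2*s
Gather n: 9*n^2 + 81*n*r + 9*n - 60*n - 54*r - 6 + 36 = 9*n^2 + n*(81*r - 51) - 54*r + 30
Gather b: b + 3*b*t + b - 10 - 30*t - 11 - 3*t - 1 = b*(3*t + 2) - 33*t - 22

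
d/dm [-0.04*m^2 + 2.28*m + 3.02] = 2.28 - 0.08*m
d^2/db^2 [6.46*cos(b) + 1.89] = -6.46*cos(b)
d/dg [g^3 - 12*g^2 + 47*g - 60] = 3*g^2 - 24*g + 47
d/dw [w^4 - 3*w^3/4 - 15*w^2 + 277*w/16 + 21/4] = 4*w^3 - 9*w^2/4 - 30*w + 277/16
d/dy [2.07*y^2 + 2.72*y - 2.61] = 4.14*y + 2.72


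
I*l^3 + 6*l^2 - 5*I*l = l*(l - 5*I)*(I*l + 1)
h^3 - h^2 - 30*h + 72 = (h - 4)*(h - 3)*(h + 6)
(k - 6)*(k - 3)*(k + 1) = k^3 - 8*k^2 + 9*k + 18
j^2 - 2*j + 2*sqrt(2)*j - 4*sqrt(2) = (j - 2)*(j + 2*sqrt(2))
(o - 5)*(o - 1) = o^2 - 6*o + 5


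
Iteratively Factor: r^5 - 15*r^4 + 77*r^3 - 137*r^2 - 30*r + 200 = (r - 5)*(r^4 - 10*r^3 + 27*r^2 - 2*r - 40) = (r - 5)*(r + 1)*(r^3 - 11*r^2 + 38*r - 40) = (r - 5)^2*(r + 1)*(r^2 - 6*r + 8) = (r - 5)^2*(r - 2)*(r + 1)*(r - 4)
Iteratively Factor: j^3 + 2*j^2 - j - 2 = (j + 1)*(j^2 + j - 2) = (j - 1)*(j + 1)*(j + 2)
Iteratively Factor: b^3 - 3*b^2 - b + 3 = (b - 1)*(b^2 - 2*b - 3) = (b - 3)*(b - 1)*(b + 1)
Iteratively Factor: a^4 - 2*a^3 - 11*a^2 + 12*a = (a)*(a^3 - 2*a^2 - 11*a + 12) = a*(a + 3)*(a^2 - 5*a + 4) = a*(a - 1)*(a + 3)*(a - 4)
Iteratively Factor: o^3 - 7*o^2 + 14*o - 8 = (o - 1)*(o^2 - 6*o + 8) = (o - 2)*(o - 1)*(o - 4)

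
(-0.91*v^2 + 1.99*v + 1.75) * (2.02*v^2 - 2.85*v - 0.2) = -1.8382*v^4 + 6.6133*v^3 - 1.9545*v^2 - 5.3855*v - 0.35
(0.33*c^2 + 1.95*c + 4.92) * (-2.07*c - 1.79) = -0.6831*c^3 - 4.6272*c^2 - 13.6749*c - 8.8068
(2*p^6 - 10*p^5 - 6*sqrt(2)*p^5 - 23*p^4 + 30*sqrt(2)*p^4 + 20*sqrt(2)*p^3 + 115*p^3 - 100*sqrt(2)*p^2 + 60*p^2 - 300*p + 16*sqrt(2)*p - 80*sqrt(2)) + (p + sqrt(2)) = 2*p^6 - 10*p^5 - 6*sqrt(2)*p^5 - 23*p^4 + 30*sqrt(2)*p^4 + 20*sqrt(2)*p^3 + 115*p^3 - 100*sqrt(2)*p^2 + 60*p^2 - 299*p + 16*sqrt(2)*p - 79*sqrt(2)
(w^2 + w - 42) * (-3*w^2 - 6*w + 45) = -3*w^4 - 9*w^3 + 165*w^2 + 297*w - 1890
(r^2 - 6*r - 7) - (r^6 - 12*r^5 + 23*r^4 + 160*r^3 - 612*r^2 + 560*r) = -r^6 + 12*r^5 - 23*r^4 - 160*r^3 + 613*r^2 - 566*r - 7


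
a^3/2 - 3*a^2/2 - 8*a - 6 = (a/2 + 1)*(a - 6)*(a + 1)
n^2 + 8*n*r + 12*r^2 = (n + 2*r)*(n + 6*r)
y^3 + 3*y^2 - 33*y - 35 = (y - 5)*(y + 1)*(y + 7)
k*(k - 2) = k^2 - 2*k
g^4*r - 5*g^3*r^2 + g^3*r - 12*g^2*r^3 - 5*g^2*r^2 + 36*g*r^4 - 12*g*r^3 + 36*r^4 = (g - 6*r)*(g - 2*r)*(g + 3*r)*(g*r + r)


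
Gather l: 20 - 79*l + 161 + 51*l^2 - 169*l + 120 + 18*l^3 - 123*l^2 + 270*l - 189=18*l^3 - 72*l^2 + 22*l + 112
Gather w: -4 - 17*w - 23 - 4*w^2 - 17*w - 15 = -4*w^2 - 34*w - 42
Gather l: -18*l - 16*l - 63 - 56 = -34*l - 119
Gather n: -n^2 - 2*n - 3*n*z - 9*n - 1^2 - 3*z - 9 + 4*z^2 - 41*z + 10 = -n^2 + n*(-3*z - 11) + 4*z^2 - 44*z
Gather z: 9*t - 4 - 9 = 9*t - 13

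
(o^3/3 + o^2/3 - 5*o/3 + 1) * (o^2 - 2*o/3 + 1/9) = o^5/3 + o^4/9 - 50*o^3/27 + 58*o^2/27 - 23*o/27 + 1/9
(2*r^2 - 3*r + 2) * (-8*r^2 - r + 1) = -16*r^4 + 22*r^3 - 11*r^2 - 5*r + 2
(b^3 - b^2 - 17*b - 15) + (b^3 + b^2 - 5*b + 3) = 2*b^3 - 22*b - 12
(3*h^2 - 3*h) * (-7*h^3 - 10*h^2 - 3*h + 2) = -21*h^5 - 9*h^4 + 21*h^3 + 15*h^2 - 6*h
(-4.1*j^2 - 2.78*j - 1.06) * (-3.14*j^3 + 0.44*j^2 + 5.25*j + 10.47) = 12.874*j^5 + 6.9252*j^4 - 19.4198*j^3 - 57.9884*j^2 - 34.6716*j - 11.0982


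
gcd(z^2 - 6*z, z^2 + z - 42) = z - 6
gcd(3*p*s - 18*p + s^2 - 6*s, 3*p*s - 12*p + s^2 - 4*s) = 3*p + s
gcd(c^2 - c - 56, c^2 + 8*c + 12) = 1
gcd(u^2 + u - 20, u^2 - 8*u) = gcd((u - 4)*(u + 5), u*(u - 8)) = 1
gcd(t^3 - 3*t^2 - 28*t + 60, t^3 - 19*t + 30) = t^2 + 3*t - 10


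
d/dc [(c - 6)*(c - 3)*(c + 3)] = 3*c^2 - 12*c - 9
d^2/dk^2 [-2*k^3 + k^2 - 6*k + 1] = 2 - 12*k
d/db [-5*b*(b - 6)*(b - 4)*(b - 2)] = -20*b^3 + 180*b^2 - 440*b + 240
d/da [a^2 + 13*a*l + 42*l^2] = 2*a + 13*l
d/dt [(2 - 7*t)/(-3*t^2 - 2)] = (-21*t^2 + 12*t + 14)/(9*t^4 + 12*t^2 + 4)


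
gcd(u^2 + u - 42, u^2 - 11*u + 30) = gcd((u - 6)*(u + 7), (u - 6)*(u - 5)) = u - 6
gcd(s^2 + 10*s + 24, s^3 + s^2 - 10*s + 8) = s + 4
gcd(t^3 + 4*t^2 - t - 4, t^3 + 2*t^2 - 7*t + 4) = t^2 + 3*t - 4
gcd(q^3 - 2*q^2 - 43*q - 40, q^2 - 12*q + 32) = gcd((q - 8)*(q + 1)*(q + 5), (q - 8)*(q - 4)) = q - 8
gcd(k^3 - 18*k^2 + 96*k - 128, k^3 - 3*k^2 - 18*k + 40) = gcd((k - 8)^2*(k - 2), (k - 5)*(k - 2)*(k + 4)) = k - 2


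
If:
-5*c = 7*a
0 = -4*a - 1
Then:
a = -1/4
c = 7/20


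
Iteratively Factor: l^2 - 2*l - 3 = (l + 1)*(l - 3)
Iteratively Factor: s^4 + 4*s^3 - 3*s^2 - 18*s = (s + 3)*(s^3 + s^2 - 6*s) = (s + 3)^2*(s^2 - 2*s) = (s - 2)*(s + 3)^2*(s)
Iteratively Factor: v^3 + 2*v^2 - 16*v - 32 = (v - 4)*(v^2 + 6*v + 8) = (v - 4)*(v + 2)*(v + 4)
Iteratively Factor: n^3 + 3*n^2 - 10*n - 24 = (n - 3)*(n^2 + 6*n + 8) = (n - 3)*(n + 2)*(n + 4)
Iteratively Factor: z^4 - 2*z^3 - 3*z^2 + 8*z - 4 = (z - 1)*(z^3 - z^2 - 4*z + 4) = (z - 2)*(z - 1)*(z^2 + z - 2) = (z - 2)*(z - 1)*(z + 2)*(z - 1)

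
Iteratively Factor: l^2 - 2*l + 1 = (l - 1)*(l - 1)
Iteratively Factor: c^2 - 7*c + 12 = (c - 3)*(c - 4)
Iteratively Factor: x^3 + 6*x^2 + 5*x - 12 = (x - 1)*(x^2 + 7*x + 12) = (x - 1)*(x + 4)*(x + 3)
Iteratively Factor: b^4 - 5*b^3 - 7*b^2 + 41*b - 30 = (b + 3)*(b^3 - 8*b^2 + 17*b - 10) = (b - 5)*(b + 3)*(b^2 - 3*b + 2) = (b - 5)*(b - 2)*(b + 3)*(b - 1)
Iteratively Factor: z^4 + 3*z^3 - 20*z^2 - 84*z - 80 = (z + 4)*(z^3 - z^2 - 16*z - 20) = (z + 2)*(z + 4)*(z^2 - 3*z - 10) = (z + 2)^2*(z + 4)*(z - 5)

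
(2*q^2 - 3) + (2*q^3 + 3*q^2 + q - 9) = 2*q^3 + 5*q^2 + q - 12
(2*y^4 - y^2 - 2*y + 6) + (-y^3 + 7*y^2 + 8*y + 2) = 2*y^4 - y^3 + 6*y^2 + 6*y + 8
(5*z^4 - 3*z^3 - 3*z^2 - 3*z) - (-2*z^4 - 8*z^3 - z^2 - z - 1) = 7*z^4 + 5*z^3 - 2*z^2 - 2*z + 1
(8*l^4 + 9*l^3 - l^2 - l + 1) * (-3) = -24*l^4 - 27*l^3 + 3*l^2 + 3*l - 3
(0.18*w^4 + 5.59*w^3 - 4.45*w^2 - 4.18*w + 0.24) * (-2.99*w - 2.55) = -0.5382*w^5 - 17.1731*w^4 - 0.948999999999996*w^3 + 23.8457*w^2 + 9.9414*w - 0.612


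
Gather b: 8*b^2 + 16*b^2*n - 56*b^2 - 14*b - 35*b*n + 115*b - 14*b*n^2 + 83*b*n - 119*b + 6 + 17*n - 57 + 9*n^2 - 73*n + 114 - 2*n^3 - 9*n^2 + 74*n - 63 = b^2*(16*n - 48) + b*(-14*n^2 + 48*n - 18) - 2*n^3 + 18*n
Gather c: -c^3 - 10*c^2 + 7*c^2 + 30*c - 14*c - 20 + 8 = -c^3 - 3*c^2 + 16*c - 12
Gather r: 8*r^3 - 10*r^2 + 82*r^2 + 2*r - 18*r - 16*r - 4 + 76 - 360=8*r^3 + 72*r^2 - 32*r - 288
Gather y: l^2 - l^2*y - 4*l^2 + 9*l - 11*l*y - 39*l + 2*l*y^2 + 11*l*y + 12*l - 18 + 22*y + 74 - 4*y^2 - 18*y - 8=-3*l^2 - 18*l + y^2*(2*l - 4) + y*(4 - l^2) + 48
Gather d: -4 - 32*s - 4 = -32*s - 8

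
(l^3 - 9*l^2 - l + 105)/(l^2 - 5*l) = l - 4 - 21/l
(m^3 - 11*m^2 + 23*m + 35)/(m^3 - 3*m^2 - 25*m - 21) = (m - 5)/(m + 3)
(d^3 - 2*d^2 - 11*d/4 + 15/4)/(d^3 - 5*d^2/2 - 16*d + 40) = (2*d^2 + d - 3)/(2*(d^2 - 16))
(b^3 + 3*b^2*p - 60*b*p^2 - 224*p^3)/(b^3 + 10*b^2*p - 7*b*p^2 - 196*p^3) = (-b^2 + 4*b*p + 32*p^2)/(-b^2 - 3*b*p + 28*p^2)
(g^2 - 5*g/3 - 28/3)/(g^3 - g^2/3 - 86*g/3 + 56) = (3*g + 7)/(3*g^2 + 11*g - 42)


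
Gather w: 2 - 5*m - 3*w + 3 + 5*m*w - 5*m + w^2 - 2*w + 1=-10*m + w^2 + w*(5*m - 5) + 6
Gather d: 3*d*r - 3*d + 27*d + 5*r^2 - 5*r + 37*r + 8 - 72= d*(3*r + 24) + 5*r^2 + 32*r - 64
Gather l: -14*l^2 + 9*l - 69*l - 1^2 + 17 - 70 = -14*l^2 - 60*l - 54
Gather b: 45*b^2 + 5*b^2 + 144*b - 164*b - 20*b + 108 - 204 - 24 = 50*b^2 - 40*b - 120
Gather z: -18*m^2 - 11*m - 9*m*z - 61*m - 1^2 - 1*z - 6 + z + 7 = -18*m^2 - 9*m*z - 72*m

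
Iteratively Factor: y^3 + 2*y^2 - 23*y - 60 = (y + 3)*(y^2 - y - 20) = (y + 3)*(y + 4)*(y - 5)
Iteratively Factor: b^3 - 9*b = (b - 3)*(b^2 + 3*b) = b*(b - 3)*(b + 3)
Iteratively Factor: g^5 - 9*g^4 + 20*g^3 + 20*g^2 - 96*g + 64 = (g - 4)*(g^4 - 5*g^3 + 20*g - 16) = (g - 4)^2*(g^3 - g^2 - 4*g + 4) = (g - 4)^2*(g - 1)*(g^2 - 4) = (g - 4)^2*(g - 2)*(g - 1)*(g + 2)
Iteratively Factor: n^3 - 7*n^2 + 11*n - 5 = (n - 1)*(n^2 - 6*n + 5) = (n - 5)*(n - 1)*(n - 1)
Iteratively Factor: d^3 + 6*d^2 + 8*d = (d + 2)*(d^2 + 4*d) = d*(d + 2)*(d + 4)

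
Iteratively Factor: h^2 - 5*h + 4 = (h - 1)*(h - 4)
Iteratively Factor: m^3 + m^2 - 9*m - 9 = (m + 1)*(m^2 - 9) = (m + 1)*(m + 3)*(m - 3)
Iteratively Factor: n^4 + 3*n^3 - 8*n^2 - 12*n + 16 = (n - 2)*(n^3 + 5*n^2 + 2*n - 8) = (n - 2)*(n + 2)*(n^2 + 3*n - 4) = (n - 2)*(n + 2)*(n + 4)*(n - 1)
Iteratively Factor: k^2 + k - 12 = (k - 3)*(k + 4)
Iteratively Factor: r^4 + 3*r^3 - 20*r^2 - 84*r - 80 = (r + 4)*(r^3 - r^2 - 16*r - 20) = (r + 2)*(r + 4)*(r^2 - 3*r - 10) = (r - 5)*(r + 2)*(r + 4)*(r + 2)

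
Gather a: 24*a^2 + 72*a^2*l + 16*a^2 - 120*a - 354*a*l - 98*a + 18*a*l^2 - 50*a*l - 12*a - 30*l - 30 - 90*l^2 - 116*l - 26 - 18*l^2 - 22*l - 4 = a^2*(72*l + 40) + a*(18*l^2 - 404*l - 230) - 108*l^2 - 168*l - 60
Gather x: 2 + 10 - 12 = 0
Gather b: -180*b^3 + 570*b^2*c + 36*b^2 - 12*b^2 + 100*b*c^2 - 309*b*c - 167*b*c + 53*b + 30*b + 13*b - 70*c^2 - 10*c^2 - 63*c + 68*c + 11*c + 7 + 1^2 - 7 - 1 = -180*b^3 + b^2*(570*c + 24) + b*(100*c^2 - 476*c + 96) - 80*c^2 + 16*c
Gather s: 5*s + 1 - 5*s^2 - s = -5*s^2 + 4*s + 1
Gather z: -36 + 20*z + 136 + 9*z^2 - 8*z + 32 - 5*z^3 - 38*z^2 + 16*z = -5*z^3 - 29*z^2 + 28*z + 132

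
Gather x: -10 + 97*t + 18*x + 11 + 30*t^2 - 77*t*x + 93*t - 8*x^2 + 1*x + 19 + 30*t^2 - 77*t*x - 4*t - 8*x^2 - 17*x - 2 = 60*t^2 + 186*t - 16*x^2 + x*(2 - 154*t) + 18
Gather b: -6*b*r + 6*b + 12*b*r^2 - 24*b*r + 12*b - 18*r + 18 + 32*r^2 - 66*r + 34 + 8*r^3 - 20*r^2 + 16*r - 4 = b*(12*r^2 - 30*r + 18) + 8*r^3 + 12*r^2 - 68*r + 48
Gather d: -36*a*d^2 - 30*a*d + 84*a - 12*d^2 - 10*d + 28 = 84*a + d^2*(-36*a - 12) + d*(-30*a - 10) + 28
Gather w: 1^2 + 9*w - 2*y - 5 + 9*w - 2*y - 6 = 18*w - 4*y - 10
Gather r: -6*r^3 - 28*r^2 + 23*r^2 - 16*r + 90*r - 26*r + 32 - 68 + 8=-6*r^3 - 5*r^2 + 48*r - 28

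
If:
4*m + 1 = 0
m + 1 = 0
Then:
No Solution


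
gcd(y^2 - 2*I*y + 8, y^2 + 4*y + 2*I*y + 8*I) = y + 2*I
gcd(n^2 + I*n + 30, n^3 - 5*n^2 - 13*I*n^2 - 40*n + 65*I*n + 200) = n - 5*I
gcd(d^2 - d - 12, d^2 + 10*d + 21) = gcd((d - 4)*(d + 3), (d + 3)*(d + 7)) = d + 3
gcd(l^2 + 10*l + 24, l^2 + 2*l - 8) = l + 4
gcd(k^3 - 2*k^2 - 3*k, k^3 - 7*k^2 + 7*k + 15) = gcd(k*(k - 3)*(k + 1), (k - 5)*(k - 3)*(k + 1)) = k^2 - 2*k - 3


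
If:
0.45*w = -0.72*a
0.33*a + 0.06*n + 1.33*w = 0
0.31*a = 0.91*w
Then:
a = 0.00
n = 0.00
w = 0.00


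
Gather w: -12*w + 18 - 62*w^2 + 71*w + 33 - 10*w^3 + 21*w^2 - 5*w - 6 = -10*w^3 - 41*w^2 + 54*w + 45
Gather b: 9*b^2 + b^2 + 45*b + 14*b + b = 10*b^2 + 60*b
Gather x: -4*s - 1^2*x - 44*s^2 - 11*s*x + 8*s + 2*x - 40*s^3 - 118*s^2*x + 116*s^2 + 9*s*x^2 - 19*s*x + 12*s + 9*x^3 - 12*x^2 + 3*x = -40*s^3 + 72*s^2 + 16*s + 9*x^3 + x^2*(9*s - 12) + x*(-118*s^2 - 30*s + 4)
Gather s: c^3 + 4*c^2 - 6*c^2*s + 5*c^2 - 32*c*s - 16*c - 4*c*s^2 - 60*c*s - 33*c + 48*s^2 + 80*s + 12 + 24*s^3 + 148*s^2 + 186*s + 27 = c^3 + 9*c^2 - 49*c + 24*s^3 + s^2*(196 - 4*c) + s*(-6*c^2 - 92*c + 266) + 39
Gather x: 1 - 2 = -1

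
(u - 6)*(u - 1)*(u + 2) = u^3 - 5*u^2 - 8*u + 12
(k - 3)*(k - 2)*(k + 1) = k^3 - 4*k^2 + k + 6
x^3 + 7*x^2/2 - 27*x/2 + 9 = (x - 3/2)*(x - 1)*(x + 6)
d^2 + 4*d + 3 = (d + 1)*(d + 3)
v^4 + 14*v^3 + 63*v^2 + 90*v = v*(v + 3)*(v + 5)*(v + 6)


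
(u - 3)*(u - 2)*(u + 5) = u^3 - 19*u + 30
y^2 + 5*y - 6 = (y - 1)*(y + 6)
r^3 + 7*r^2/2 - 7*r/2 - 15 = (r - 2)*(r + 5/2)*(r + 3)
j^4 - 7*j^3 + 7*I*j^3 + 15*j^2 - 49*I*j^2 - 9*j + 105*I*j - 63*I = (j - 3)^2*(j - 1)*(j + 7*I)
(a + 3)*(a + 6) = a^2 + 9*a + 18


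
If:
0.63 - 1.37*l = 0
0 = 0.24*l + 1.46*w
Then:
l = 0.46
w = -0.08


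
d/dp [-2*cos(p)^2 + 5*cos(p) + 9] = (4*cos(p) - 5)*sin(p)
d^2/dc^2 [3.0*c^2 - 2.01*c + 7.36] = 6.00000000000000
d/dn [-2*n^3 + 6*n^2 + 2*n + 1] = -6*n^2 + 12*n + 2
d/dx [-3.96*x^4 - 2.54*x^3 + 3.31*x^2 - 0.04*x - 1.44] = -15.84*x^3 - 7.62*x^2 + 6.62*x - 0.04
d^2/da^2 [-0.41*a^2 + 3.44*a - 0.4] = -0.820000000000000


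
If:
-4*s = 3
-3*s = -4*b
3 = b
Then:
No Solution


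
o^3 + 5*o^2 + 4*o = o*(o + 1)*(o + 4)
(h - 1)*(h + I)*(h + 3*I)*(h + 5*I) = h^4 - h^3 + 9*I*h^3 - 23*h^2 - 9*I*h^2 + 23*h - 15*I*h + 15*I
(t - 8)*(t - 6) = t^2 - 14*t + 48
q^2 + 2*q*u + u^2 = (q + u)^2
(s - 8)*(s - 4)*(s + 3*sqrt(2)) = s^3 - 12*s^2 + 3*sqrt(2)*s^2 - 36*sqrt(2)*s + 32*s + 96*sqrt(2)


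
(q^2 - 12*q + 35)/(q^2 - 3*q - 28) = (q - 5)/(q + 4)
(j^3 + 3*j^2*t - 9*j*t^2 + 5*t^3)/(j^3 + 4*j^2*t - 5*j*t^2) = (j - t)/j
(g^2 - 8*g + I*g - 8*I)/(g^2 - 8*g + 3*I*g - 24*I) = (g + I)/(g + 3*I)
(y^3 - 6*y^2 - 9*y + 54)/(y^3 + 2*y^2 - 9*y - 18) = (y - 6)/(y + 2)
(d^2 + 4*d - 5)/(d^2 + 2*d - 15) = (d - 1)/(d - 3)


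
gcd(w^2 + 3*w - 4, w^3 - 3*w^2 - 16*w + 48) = w + 4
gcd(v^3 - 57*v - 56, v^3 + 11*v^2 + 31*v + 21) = v^2 + 8*v + 7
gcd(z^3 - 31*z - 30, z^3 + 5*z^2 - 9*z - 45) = z + 5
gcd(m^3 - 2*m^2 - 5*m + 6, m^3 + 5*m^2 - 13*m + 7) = m - 1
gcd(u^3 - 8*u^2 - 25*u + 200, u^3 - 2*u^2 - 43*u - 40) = u^2 - 3*u - 40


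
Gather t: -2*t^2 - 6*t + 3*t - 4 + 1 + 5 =-2*t^2 - 3*t + 2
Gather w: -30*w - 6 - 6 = -30*w - 12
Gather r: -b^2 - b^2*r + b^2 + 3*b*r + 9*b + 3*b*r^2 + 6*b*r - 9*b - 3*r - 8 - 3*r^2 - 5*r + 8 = r^2*(3*b - 3) + r*(-b^2 + 9*b - 8)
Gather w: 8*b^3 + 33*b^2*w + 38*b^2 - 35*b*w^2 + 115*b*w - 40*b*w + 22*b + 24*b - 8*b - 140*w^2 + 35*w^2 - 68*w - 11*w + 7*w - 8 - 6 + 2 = 8*b^3 + 38*b^2 + 38*b + w^2*(-35*b - 105) + w*(33*b^2 + 75*b - 72) - 12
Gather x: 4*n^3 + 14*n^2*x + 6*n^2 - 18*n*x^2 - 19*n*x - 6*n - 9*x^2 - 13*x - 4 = 4*n^3 + 6*n^2 - 6*n + x^2*(-18*n - 9) + x*(14*n^2 - 19*n - 13) - 4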